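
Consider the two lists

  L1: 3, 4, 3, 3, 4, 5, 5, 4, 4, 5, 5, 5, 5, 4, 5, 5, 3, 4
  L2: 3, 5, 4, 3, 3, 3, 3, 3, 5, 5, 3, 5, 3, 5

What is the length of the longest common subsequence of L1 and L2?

Match 3 at L1[1]=L2[1], 4 at L1[2]=L2[3], 3 at L1[3]=L2[7], 3 at L1[4]=L2[8], 5 at L1[6]=L2[9], 5 at L1[7]=L2[10], 5 at L1[10]=L2[12], 5 at L1[16]=L2[14] — 8 values in the same relative order in both. dp[18][14] = 8 confirms this is the maximum.

8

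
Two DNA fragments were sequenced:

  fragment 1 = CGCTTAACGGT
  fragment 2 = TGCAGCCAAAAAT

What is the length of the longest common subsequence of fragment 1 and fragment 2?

Match C (fragment 1 #1, fragment 2 #3), then G (fragment 1 #2, fragment 2 #5), then C (fragment 1 #3, fragment 2 #7), then A (fragment 1 #6, fragment 2 #11), then A (fragment 1 #7, fragment 2 #12), then T (fragment 1 #11, fragment 2 #13) — 6 bases in the same relative order in both. Since dp[11][13] = 6, nothing longer is possible.

6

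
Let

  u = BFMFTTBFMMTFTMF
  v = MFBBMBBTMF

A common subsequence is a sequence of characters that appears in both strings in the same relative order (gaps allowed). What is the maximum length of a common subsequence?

7

Pick M [3,1], F [4,2], B [7,4], M [9,5], T [13,8], M [14,9], F [15,10]; all 7 characters appear in both, in order, and the DP table's final entry dp[15][10] is also 7, so no common subsequence is longer.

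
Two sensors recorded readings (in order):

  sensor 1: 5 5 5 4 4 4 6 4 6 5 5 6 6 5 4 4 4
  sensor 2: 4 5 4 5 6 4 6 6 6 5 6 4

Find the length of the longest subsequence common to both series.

9

One common subsequence of length 9: 5 at sensor 1[1]=sensor 2[2]; then 5 at sensor 1[3]=sensor 2[4]; then 6 at sensor 1[7]=sensor 2[5]; then 4 at sensor 1[8]=sensor 2[6]; then 6 at sensor 1[9]=sensor 2[7]; then 6 at sensor 1[12]=sensor 2[8]; then 6 at sensor 1[13]=sensor 2[9]; then 5 at sensor 1[14]=sensor 2[10]; then 4 at sensor 1[17]=sensor 2[12]. dp[17][12] = 9 confirms this is the maximum.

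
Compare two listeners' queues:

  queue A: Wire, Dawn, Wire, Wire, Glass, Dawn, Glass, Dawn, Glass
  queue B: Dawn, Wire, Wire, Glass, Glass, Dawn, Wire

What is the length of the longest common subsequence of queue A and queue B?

6

Taking Dawn [2,1]; then Wire [3,2]; then Wire [4,3]; then Glass [5,4]; then Glass [7,5]; then Dawn [8,6] gives a common subsequence of length 6, and the DP table's final entry dp[9][7] is also 6, so no common subsequence is longer.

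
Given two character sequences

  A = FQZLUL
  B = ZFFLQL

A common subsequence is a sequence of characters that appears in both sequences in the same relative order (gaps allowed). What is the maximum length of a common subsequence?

3

Taking F (A #1, B #3), then Q (A #2, B #5), then L (A #6, B #6) gives a common subsequence of length 3. dp[6][6] = 3 confirms this is the maximum.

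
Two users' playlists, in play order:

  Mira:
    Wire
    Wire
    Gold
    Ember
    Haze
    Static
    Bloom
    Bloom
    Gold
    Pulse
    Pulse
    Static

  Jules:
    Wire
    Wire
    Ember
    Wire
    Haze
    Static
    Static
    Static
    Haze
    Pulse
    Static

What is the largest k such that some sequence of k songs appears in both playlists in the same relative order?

Taking Wire [1,1] → Wire [2,2] → Ember [4,3] → Haze [5,5] → Static [6,8] → Pulse [11,10] → Static [12,11] gives a common subsequence of length 7, and the DP table's final entry dp[12][11] is also 7, so no common subsequence is longer.

7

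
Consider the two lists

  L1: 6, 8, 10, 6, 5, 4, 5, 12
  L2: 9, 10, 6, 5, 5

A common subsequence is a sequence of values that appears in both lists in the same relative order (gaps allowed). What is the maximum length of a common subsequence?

Let dp[i][j] be the LCS length of the first i values of L1 and the first j values of L2. dp[i][j] = dp[i-1][j-1]+1 when the i-th and j-th values match, else max(dp[i-1][j], dp[i][j-1]).
    ·  9 10  6  5  5
 ·  0  0  0  0  0  0
 6  0  0  0  1  1  1
 8  0  0  0  1  1  1
10  0  0  1  1  1  1
 6  0  0  1  2  2  2
 5  0  0  1  2  3  3
 4  0  0  1  2  3  3
 5  0  0  1  2  3  4
12  0  0  1  2  3  4
dp[8][5] = 4. One LCS (by backtracking along matches): 10, 6, 5, 5.

4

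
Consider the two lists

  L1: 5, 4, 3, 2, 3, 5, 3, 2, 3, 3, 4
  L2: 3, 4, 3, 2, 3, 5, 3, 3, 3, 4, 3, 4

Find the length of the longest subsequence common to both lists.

9

Match 4 (L1 #2, L2 #2) → 3 (L1 #3, L2 #3) → 2 (L1 #4, L2 #4) → 3 (L1 #5, L2 #5) → 5 (L1 #6, L2 #6) → 3 (L1 #7, L2 #8) → 3 (L1 #9, L2 #9) → 3 (L1 #10, L2 #11) → 4 (L1 #11, L2 #12) — 9 values in the same relative order in both. dp[11][12] = 9 confirms this is the maximum.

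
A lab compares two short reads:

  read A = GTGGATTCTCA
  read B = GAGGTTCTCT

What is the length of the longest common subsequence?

One common subsequence of length 8: G [1,1]; then G [3,3]; then G [4,4]; then T [6,5]; then T [7,6]; then C [8,7]; then T [9,8]; then C [10,9]. The LCS DP gives dp[11][10] = 8, so this is optimal.

8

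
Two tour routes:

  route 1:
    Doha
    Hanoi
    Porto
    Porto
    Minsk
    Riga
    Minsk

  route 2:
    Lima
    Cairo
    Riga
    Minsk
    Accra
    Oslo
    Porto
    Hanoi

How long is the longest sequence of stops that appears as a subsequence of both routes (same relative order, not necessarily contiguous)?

One common subsequence of length 2: Riga [6,3], then Minsk [7,4], and the DP table's final entry dp[7][8] is also 2, so no common subsequence is longer.

2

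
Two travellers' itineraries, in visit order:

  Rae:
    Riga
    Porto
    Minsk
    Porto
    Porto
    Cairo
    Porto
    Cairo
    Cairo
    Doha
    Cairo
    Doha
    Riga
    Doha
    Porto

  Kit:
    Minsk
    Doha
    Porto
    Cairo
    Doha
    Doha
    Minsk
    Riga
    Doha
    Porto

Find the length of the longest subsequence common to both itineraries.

8

Pick Minsk at Rae[3]=Kit[1], then Porto at Rae[7]=Kit[3], then Cairo at Rae[9]=Kit[4], then Doha at Rae[10]=Kit[5], then Doha at Rae[12]=Kit[6], then Riga at Rae[13]=Kit[8], then Doha at Rae[14]=Kit[9], then Porto at Rae[15]=Kit[10]; all 8 stops appear in both, in order. Since dp[15][10] = 8, nothing longer is possible.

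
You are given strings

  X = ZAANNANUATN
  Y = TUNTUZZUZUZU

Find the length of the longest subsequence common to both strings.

2

Let dp[i][j] be the LCS length of the first i characters of X and the first j characters of Y. dp[i][j] = dp[i-1][j-1]+1 when the i-th and j-th characters match, else max(dp[i-1][j], dp[i][j-1]).
    ·  T  U  N  T  U  Z  Z  U  Z  U  Z  U
 ·  0  0  0  0  0  0  0  0  0  0  0  0  0
 Z  0  0  0  0  0  0  1  1  1  1  1  1  1
 A  0  0  0  0  0  0  1  1  1  1  1  1  1
 A  0  0  0  0  0  0  1  1  1  1  1  1  1
 N  0  0  0  1  1  1  1  1  1  1  1  1  1
 N  0  0  0  1  1  1  1  1  1  1  1  1  1
 A  0  0  0  1  1  1  1  1  1  1  1  1  1
 N  0  0  0  1  1  1  1  1  1  1  1  1  1
 U  0  0  1  1  1  2  2  2  2  2  2  2  2
 A  0  0  1  1  1  2  2  2  2  2  2  2  2
 T  0  1  1  1  2  2  2  2  2  2  2  2  2
 N  0  1  1  2  2  2  2  2  2  2  2  2  2
dp[11][12] = 2. One LCS (by backtracking along matches): ZU.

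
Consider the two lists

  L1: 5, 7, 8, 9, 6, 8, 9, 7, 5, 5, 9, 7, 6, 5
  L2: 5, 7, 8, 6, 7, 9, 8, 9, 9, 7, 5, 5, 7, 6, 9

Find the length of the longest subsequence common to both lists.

One common subsequence of length 11: 5 (L1 #1, L2 #1) → 7 (L1 #2, L2 #2) → 8 (L1 #3, L2 #3) → 9 (L1 #4, L2 #6) → 8 (L1 #6, L2 #7) → 9 (L1 #7, L2 #9) → 7 (L1 #8, L2 #10) → 5 (L1 #9, L2 #11) → 5 (L1 #10, L2 #12) → 7 (L1 #12, L2 #13) → 6 (L1 #13, L2 #14). dp[14][15] = 11 confirms this is the maximum.

11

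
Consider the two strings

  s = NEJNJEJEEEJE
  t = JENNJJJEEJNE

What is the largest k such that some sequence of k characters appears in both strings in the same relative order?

One common subsequence of length 8: N [1,4], then J [3,5], then J [5,6], then J [7,7], then E [9,8], then E [10,9], then J [11,10], then E [12,12], and the DP table's final entry dp[12][12] is also 8, so no common subsequence is longer.

8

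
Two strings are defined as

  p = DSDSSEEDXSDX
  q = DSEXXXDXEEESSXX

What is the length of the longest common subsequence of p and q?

Taking D at p[1]=q[1]; then S at p[2]=q[2]; then D at p[3]=q[7]; then S at p[4]=q[12]; then S at p[5]=q[13]; then X at p[9]=q[14]; then X at p[12]=q[15] gives a common subsequence of length 7. The LCS DP gives dp[12][15] = 7, so this is optimal.

7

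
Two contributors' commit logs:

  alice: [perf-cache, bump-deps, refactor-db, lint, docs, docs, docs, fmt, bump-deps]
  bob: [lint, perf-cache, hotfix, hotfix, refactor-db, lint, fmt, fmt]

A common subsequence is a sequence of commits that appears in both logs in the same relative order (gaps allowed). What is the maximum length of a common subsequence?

4

Pick perf-cache at alice[1]=bob[2] → refactor-db at alice[3]=bob[5] → lint at alice[4]=bob[6] → fmt at alice[8]=bob[8]; all 4 commits appear in both, in order. The LCS DP gives dp[9][8] = 4, so this is optimal.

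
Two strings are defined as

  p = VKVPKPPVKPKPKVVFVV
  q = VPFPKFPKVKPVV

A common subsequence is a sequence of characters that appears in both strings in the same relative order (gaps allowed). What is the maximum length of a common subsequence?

9

Match V [1,1] → K [2,5] → P [4,7] → K [5,8] → V [8,9] → K [11,10] → P [12,11] → V [17,12] → V [18,13] — 9 characters in the same relative order in both, and the DP table's final entry dp[18][13] is also 9, so no common subsequence is longer.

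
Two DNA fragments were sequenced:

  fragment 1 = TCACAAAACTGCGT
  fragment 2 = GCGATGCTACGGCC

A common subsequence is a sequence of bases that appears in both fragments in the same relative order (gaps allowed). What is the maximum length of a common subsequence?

Pick C [2,2]; then A [3,4]; then C [4,7]; then A [8,9]; then C [9,10]; then G [11,12]; then C [12,14]; all 7 bases appear in both, in order, and the DP table's final entry dp[14][14] is also 7, so no common subsequence is longer.

7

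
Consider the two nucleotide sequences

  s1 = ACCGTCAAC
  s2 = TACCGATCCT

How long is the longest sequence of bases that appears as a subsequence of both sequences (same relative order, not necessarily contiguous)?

7

Pick A (s1 #1, s2 #2), C (s1 #2, s2 #3), C (s1 #3, s2 #4), G (s1 #4, s2 #5), T (s1 #5, s2 #7), C (s1 #6, s2 #8), C (s1 #9, s2 #9); all 7 bases appear in both, in order, and the DP table's final entry dp[9][10] is also 7, so no common subsequence is longer.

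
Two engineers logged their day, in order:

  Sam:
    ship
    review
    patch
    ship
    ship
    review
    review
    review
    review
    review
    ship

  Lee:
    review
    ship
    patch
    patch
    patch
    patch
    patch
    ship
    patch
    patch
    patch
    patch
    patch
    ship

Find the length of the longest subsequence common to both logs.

One common subsequence of length 4: ship at Sam[1]=Lee[2], then patch at Sam[3]=Lee[7], then ship at Sam[4]=Lee[8], then ship at Sam[11]=Lee[14]. dp[11][14] = 4 confirms this is the maximum.

4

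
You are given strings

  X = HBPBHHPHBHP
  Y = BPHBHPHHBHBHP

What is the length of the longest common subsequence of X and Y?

9

Pick H [1,3], then B [2,4], then P [3,6], then H [5,7], then H [6,8], then H [8,10], then B [9,11], then H [10,12], then P [11,13]; all 9 characters appear in both, in order. The LCS DP gives dp[11][13] = 9, so this is optimal.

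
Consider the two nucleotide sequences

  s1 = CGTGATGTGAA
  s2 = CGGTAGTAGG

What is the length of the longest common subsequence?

Let dp[i][j] be the LCS length of the first i bases of s1 and the first j bases of s2. dp[i][j] = dp[i-1][j-1]+1 when the i-th and j-th bases match, else max(dp[i-1][j], dp[i][j-1]).
    ·  C  G  G  T  A  G  T  A  G  G
 ·  0  0  0  0  0  0  0  0  0  0  0
 C  0  1  1  1  1  1  1  1  1  1  1
 G  0  1  2  2  2  2  2  2  2  2  2
 T  0  1  2  2  3  3  3  3  3  3  3
 G  0  1  2  3  3  3  4  4  4  4  4
 A  0  1  2  3  3  4  4  4  5  5  5
 T  0  1  2  3  4  4  4  5  5  5  5
 G  0  1  2  3  4  4  5  5  5  6  6
 T  0  1  2  3  4  4  5  6  6  6  6
 G  0  1  2  3  4  4  5  6  6  7  7
 A  0  1  2  3  4  5  5  6  7  7  7
 A  0  1  2  3  4  5  5  6  7  7  7
dp[11][10] = 7. One LCS (by backtracking along matches): CGTGAGG.

7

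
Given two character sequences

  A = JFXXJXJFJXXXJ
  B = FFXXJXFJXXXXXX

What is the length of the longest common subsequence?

Pick F (A #2, B #2); then X (A #3, B #3); then X (A #4, B #4); then J (A #5, B #5); then X (A #6, B #6); then F (A #8, B #7); then J (A #9, B #8); then X (A #10, B #12); then X (A #11, B #13); then X (A #12, B #14); all 10 characters appear in both, in order. dp[13][14] = 10 confirms this is the maximum.

10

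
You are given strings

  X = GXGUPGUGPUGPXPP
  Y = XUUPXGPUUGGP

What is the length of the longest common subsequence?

8

One common subsequence of length 8: X [2,1], U [4,3], P [5,4], G [6,6], U [7,9], G [8,10], G [11,11], P [15,12]. Since dp[15][12] = 8, nothing longer is possible.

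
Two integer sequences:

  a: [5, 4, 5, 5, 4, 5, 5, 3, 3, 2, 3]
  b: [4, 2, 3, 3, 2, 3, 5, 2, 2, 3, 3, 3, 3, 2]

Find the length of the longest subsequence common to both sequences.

Pick 4 at a[2]=b[1], then 5 at a[3]=b[7], then 3 at a[8]=b[12], then 3 at a[9]=b[13], then 2 at a[10]=b[14]; all 5 values appear in both, in order. Since dp[11][14] = 5, nothing longer is possible.

5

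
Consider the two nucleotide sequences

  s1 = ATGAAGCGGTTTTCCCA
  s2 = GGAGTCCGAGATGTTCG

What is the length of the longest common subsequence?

Match G [3,2]; then A [5,3]; then G [6,4]; then C [7,7]; then G [8,8]; then G [9,10]; then T [10,12]; then T [12,14]; then T [13,15]; then C [14,16] — 10 bases in the same relative order in both. Since dp[17][17] = 10, nothing longer is possible.

10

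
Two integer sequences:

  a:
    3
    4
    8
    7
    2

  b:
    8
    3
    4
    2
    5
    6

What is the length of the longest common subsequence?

One common subsequence of length 3: 3 (a #1, b #2), then 4 (a #2, b #3), then 2 (a #5, b #4). dp[5][6] = 3 confirms this is the maximum.

3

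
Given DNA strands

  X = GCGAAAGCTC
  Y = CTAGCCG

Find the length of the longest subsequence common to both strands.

5

Match C at X[2]=Y[1], then A at X[6]=Y[3], then G at X[7]=Y[4], then C at X[8]=Y[5], then C at X[10]=Y[6] — 5 bases in the same relative order in both. The LCS DP gives dp[10][7] = 5, so this is optimal.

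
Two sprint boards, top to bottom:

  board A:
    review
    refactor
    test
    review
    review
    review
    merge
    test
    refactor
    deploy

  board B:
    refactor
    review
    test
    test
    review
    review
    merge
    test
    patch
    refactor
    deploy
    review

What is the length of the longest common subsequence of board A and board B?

8

Match review at board A[1]=board B[2], test at board A[3]=board B[4], review at board A[5]=board B[5], review at board A[6]=board B[6], merge at board A[7]=board B[7], test at board A[8]=board B[8], refactor at board A[9]=board B[10], deploy at board A[10]=board B[11] — 8 tasks in the same relative order in both. dp[10][12] = 8 confirms this is the maximum.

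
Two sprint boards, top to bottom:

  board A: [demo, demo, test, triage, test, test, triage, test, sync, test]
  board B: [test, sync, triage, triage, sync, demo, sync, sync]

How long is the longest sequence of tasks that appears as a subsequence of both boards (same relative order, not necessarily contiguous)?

One common subsequence of length 4: test at board A[3]=board B[1], triage at board A[4]=board B[3], triage at board A[7]=board B[4], sync at board A[9]=board B[8], and the DP table's final entry dp[10][8] is also 4, so no common subsequence is longer.

4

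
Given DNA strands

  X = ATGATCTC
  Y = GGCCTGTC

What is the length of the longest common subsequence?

Match T [2,5], then G [3,6], then T [7,7], then C [8,8] — 4 bases in the same relative order in both. dp[8][8] = 4 confirms this is the maximum.

4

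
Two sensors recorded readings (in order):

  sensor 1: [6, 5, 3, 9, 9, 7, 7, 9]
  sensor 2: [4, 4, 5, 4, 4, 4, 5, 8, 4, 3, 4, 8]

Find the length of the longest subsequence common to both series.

2

Let dp[i][j] be the LCS length of the first i values of sensor 1 and the first j values of sensor 2. dp[i][j] = dp[i-1][j-1]+1 when the i-th and j-th values match, else max(dp[i-1][j], dp[i][j-1]).
    ·  4  4  5  4  4  4  5  8  4  3  4  8
 ·  0  0  0  0  0  0  0  0  0  0  0  0  0
 6  0  0  0  0  0  0  0  0  0  0  0  0  0
 5  0  0  0  1  1  1  1  1  1  1  1  1  1
 3  0  0  0  1  1  1  1  1  1  1  2  2  2
 9  0  0  0  1  1  1  1  1  1  1  2  2  2
 9  0  0  0  1  1  1  1  1  1  1  2  2  2
 7  0  0  0  1  1  1  1  1  1  1  2  2  2
 7  0  0  0  1  1  1  1  1  1  1  2  2  2
 9  0  0  0  1  1  1  1  1  1  1  2  2  2
dp[8][12] = 2. One LCS (by backtracking along matches): 5, 3.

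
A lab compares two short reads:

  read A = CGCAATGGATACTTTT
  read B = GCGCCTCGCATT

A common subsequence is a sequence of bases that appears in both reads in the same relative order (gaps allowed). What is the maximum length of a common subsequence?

Pick C at read A[1]=read B[2], then G at read A[2]=read B[3], then C at read A[3]=read B[5], then T at read A[6]=read B[6], then G at read A[7]=read B[8], then A at read A[11]=read B[10], then T at read A[15]=read B[11], then T at read A[16]=read B[12]; all 8 bases appear in both, in order. dp[16][12] = 8 confirms this is the maximum.

8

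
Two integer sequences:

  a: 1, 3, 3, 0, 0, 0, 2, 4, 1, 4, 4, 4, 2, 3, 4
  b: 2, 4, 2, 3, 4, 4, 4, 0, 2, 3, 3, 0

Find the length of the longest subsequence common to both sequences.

One common subsequence of length 7: 2 (a #7, b #1), 4 (a #8, b #2), 4 (a #10, b #5), 4 (a #11, b #6), 4 (a #12, b #7), 2 (a #13, b #9), 3 (a #14, b #11). The LCS DP gives dp[15][12] = 7, so this is optimal.

7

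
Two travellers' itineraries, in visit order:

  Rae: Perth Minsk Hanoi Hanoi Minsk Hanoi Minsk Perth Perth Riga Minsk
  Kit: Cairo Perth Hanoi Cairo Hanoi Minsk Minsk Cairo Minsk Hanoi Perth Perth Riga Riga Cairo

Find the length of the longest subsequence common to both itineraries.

8

Pick Perth [1,2]; then Hanoi [3,3]; then Hanoi [4,5]; then Minsk [5,9]; then Hanoi [6,10]; then Perth [8,11]; then Perth [9,12]; then Riga [10,14]; all 8 stops appear in both, in order. dp[11][15] = 8 confirms this is the maximum.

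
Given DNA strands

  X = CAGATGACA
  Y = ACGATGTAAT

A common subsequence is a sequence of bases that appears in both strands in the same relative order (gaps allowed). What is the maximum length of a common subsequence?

7

Pick C at X[1]=Y[2]; then G at X[3]=Y[3]; then A at X[4]=Y[4]; then T at X[5]=Y[5]; then G at X[6]=Y[6]; then A at X[7]=Y[8]; then A at X[9]=Y[9]; all 7 bases appear in both, in order. The LCS DP gives dp[9][10] = 7, so this is optimal.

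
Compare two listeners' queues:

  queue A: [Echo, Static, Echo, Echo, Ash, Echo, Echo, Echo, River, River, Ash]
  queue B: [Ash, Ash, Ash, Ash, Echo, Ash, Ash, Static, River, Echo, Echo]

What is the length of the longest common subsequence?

4

Match Echo (queue A #1, queue B #5), then Static (queue A #2, queue B #8), then Echo (queue A #7, queue B #10), then Echo (queue A #8, queue B #11) — 4 songs in the same relative order in both, and the DP table's final entry dp[11][11] is also 4, so no common subsequence is longer.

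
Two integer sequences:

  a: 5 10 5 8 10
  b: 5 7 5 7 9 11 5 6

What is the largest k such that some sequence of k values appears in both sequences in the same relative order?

One common subsequence of length 2: 5 (a #1, b #3), then 5 (a #3, b #7). The LCS DP gives dp[5][8] = 2, so this is optimal.

2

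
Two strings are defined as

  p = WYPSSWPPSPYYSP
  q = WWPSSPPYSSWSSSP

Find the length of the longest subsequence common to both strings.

Taking W (p #1, q #2); then P (p #3, q #3); then S (p #4, q #4); then S (p #5, q #5); then P (p #7, q #6); then P (p #8, q #7); then S (p #9, q #13); then S (p #13, q #14); then P (p #14, q #15) gives a common subsequence of length 9. Since dp[14][15] = 9, nothing longer is possible.

9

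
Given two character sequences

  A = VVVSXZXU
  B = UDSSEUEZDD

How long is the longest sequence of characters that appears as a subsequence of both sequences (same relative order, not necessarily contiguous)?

Let dp[i][j] be the LCS length of the first i characters of A and the first j characters of B. dp[i][j] = dp[i-1][j-1]+1 when the i-th and j-th characters match, else max(dp[i-1][j], dp[i][j-1]).
    ·  U  D  S  S  E  U  E  Z  D  D
 ·  0  0  0  0  0  0  0  0  0  0  0
 V  0  0  0  0  0  0  0  0  0  0  0
 V  0  0  0  0  0  0  0  0  0  0  0
 V  0  0  0  0  0  0  0  0  0  0  0
 S  0  0  0  1  1  1  1  1  1  1  1
 X  0  0  0  1  1  1  1  1  1  1  1
 Z  0  0  0  1  1  1  1  1  2  2  2
 X  0  0  0  1  1  1  1  1  2  2  2
 U  0  1  1  1  1  1  2  2  2  2  2
dp[8][10] = 2. One LCS (by backtracking along matches): SZ.

2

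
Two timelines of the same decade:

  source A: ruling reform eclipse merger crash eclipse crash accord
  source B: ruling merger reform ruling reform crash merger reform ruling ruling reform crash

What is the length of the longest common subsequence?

Match ruling (source A #1, source B #4), then reform (source A #2, source B #5), then merger (source A #4, source B #7), then crash (source A #7, source B #12) — 4 events in the same relative order in both. Since dp[8][12] = 4, nothing longer is possible.

4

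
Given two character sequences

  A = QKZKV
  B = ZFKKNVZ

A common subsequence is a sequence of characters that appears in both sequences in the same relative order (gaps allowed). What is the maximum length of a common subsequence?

Let dp[i][j] be the LCS length of the first i characters of A and the first j characters of B. dp[i][j] = dp[i-1][j-1]+1 when the i-th and j-th characters match, else max(dp[i-1][j], dp[i][j-1]).
    ·  Z  F  K  K  N  V  Z
 ·  0  0  0  0  0  0  0  0
 Q  0  0  0  0  0  0  0  0
 K  0  0  0  1  1  1  1  1
 Z  0  1  1  1  1  1  1  2
 K  0  1  1  2  2  2  2  2
 V  0  1  1  2  2  2  3  3
dp[5][7] = 3. One LCS (by backtracking along matches): KKV.

3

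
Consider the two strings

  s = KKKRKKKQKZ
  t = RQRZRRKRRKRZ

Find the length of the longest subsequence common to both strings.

One common subsequence of length 4: K at s[1]=t[7], then K at s[3]=t[10], then R at s[4]=t[11], then Z at s[10]=t[12]. dp[10][12] = 4 confirms this is the maximum.

4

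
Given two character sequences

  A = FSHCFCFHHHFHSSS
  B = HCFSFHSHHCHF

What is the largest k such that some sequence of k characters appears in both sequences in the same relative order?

Taking H (A #3, B #1) → C (A #4, B #2) → F (A #5, B #3) → F (A #7, B #5) → H (A #8, B #8) → H (A #9, B #9) → H (A #10, B #11) → F (A #11, B #12) gives a common subsequence of length 8. dp[15][12] = 8 confirms this is the maximum.

8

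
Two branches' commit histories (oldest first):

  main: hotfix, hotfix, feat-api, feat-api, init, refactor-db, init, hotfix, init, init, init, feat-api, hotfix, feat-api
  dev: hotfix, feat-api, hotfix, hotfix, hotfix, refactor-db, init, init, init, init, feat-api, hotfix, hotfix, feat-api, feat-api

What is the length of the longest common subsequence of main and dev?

10

One common subsequence of length 10: hotfix (main #1, dev #4); then hotfix (main #2, dev #5); then refactor-db (main #6, dev #6); then init (main #7, dev #7); then init (main #9, dev #8); then init (main #10, dev #9); then init (main #11, dev #10); then feat-api (main #12, dev #11); then hotfix (main #13, dev #13); then feat-api (main #14, dev #15). The LCS DP gives dp[14][15] = 10, so this is optimal.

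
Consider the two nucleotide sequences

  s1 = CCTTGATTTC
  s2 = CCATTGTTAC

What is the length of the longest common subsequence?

Let dp[i][j] be the LCS length of the first i bases of s1 and the first j bases of s2. dp[i][j] = dp[i-1][j-1]+1 when the i-th and j-th bases match, else max(dp[i-1][j], dp[i][j-1]).
    ·  C  C  A  T  T  G  T  T  A  C
 ·  0  0  0  0  0  0  0  0  0  0  0
 C  0  1  1  1  1  1  1  1  1  1  1
 C  0  1  2  2  2  2  2  2  2  2  2
 T  0  1  2  2  3  3  3  3  3  3  3
 T  0  1  2  2  3  4  4  4  4  4  4
 G  0  1  2  2  3  4  5  5  5  5  5
 A  0  1  2  3  3  4  5  5  5  6  6
 T  0  1  2  3  4  4  5  6  6  6  6
 T  0  1  2  3  4  5  5  6  7  7  7
 T  0  1  2  3  4  5  5  6  7  7  7
 C  0  1  2  3  4  5  5  6  7  7  8
dp[10][10] = 8. One LCS (by backtracking along matches): CCTTGTTC.

8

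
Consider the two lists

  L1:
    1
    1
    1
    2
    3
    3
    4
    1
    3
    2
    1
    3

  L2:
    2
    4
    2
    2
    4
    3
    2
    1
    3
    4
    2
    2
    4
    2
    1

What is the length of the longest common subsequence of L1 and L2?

Pick 2 (L1 #4, L2 #4) → 3 (L1 #5, L2 #6) → 3 (L1 #6, L2 #9) → 4 (L1 #7, L2 #13) → 2 (L1 #10, L2 #14) → 1 (L1 #11, L2 #15); all 6 values appear in both, in order. The LCS DP gives dp[12][15] = 6, so this is optimal.

6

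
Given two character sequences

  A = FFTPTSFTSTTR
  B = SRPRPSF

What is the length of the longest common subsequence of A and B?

3

Let dp[i][j] be the LCS length of the first i characters of A and the first j characters of B. dp[i][j] = dp[i-1][j-1]+1 when the i-th and j-th characters match, else max(dp[i-1][j], dp[i][j-1]).
    ·  S  R  P  R  P  S  F
 ·  0  0  0  0  0  0  0  0
 F  0  0  0  0  0  0  0  1
 F  0  0  0  0  0  0  0  1
 T  0  0  0  0  0  0  0  1
 P  0  0  0  1  1  1  1  1
 T  0  0  0  1  1  1  1  1
 S  0  1  1  1  1  1  2  2
 F  0  1  1  1  1  1  2  3
 T  0  1  1  1  1  1  2  3
 S  0  1  1  1  1  1  2  3
 T  0  1  1  1  1  1  2  3
 T  0  1  1  1  1  1  2  3
 R  0  1  2  2  2  2  2  3
dp[12][7] = 3. One LCS (by backtracking along matches): PSF.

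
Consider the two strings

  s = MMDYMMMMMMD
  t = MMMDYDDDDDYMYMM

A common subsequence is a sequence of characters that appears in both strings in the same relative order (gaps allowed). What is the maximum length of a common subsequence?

Taking M (s #1, t #2); then M (s #2, t #3); then D (s #3, t #10); then Y (s #4, t #11); then M (s #5, t #12); then M (s #9, t #14); then M (s #10, t #15) gives a common subsequence of length 7. The LCS DP gives dp[11][15] = 7, so this is optimal.

7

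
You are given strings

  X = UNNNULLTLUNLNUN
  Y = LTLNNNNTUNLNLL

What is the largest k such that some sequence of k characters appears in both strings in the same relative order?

Match N at X[2]=Y[5] → N at X[3]=Y[6] → N at X[4]=Y[7] → T at X[8]=Y[8] → U at X[10]=Y[9] → N at X[11]=Y[10] → L at X[12]=Y[11] → N at X[13]=Y[12] — 8 characters in the same relative order in both. Since dp[15][14] = 8, nothing longer is possible.

8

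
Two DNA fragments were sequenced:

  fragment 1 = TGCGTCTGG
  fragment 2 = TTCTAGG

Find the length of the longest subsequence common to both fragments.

Taking T at fragment 1[1]=fragment 2[1], then T at fragment 1[5]=fragment 2[2], then C at fragment 1[6]=fragment 2[3], then T at fragment 1[7]=fragment 2[4], then G at fragment 1[8]=fragment 2[6], then G at fragment 1[9]=fragment 2[7] gives a common subsequence of length 6. Since dp[9][7] = 6, nothing longer is possible.

6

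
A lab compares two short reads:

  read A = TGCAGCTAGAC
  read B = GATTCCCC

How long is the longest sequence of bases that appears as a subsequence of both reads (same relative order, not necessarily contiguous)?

4

One common subsequence of length 4: T (read A #1, read B #4) → C (read A #3, read B #6) → C (read A #6, read B #7) → C (read A #11, read B #8), and the DP table's final entry dp[11][8] is also 4, so no common subsequence is longer.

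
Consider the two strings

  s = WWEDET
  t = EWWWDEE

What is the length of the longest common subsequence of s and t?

4

One common subsequence of length 4: W [1,3]; then W [2,4]; then E [3,6]; then E [5,7], and the DP table's final entry dp[6][7] is also 4, so no common subsequence is longer.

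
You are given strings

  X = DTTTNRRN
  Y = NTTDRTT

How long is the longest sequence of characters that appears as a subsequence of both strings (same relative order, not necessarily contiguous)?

Pick D (X #1, Y #4); then T (X #3, Y #6); then T (X #4, Y #7); all 3 characters appear in both, in order. The LCS DP gives dp[8][7] = 3, so this is optimal.

3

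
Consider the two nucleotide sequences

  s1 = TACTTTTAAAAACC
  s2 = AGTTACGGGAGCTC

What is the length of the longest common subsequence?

Pick A at s1[2]=s2[1], T at s1[6]=s2[3], T at s1[7]=s2[4], A at s1[8]=s2[5], A at s1[9]=s2[10], C at s1[13]=s2[12], C at s1[14]=s2[14]; all 7 bases appear in both, in order. Since dp[14][14] = 7, nothing longer is possible.

7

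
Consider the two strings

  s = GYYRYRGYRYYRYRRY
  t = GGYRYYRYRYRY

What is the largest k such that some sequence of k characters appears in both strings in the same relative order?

Match G [1,2]; then Y [3,3]; then R [4,4]; then Y [5,5]; then Y [8,6]; then R [9,7]; then Y [11,8]; then R [12,9]; then Y [13,10]; then R [15,11]; then Y [16,12] — 11 characters in the same relative order in both. The LCS DP gives dp[16][12] = 11, so this is optimal.

11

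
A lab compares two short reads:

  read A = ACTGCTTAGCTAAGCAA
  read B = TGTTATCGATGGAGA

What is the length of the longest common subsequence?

10

Match T [3,1], G [4,2], T [6,3], T [7,4], A [8,5], G [9,8], T [11,10], A [13,13], G [14,14], A [17,15] — 10 bases in the same relative order in both. The LCS DP gives dp[17][15] = 10, so this is optimal.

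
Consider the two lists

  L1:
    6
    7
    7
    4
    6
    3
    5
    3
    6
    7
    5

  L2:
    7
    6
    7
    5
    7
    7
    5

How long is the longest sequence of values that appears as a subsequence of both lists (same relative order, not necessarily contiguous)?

One common subsequence of length 5: 6 (L1 #1, L2 #2) → 7 (L1 #2, L2 #3) → 7 (L1 #3, L2 #5) → 7 (L1 #10, L2 #6) → 5 (L1 #11, L2 #7). dp[11][7] = 5 confirms this is the maximum.

5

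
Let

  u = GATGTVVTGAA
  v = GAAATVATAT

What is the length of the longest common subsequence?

Let dp[i][j] be the LCS length of the first i characters of u and the first j characters of v. dp[i][j] = dp[i-1][j-1]+1 when the i-th and j-th characters match, else max(dp[i-1][j], dp[i][j-1]).
    ·  G  A  A  A  T  V  A  T  A  T
 ·  0  0  0  0  0  0  0  0  0  0  0
 G  0  1  1  1  1  1  1  1  1  1  1
 A  0  1  2  2  2  2  2  2  2  2  2
 T  0  1  2  2  2  3  3  3  3  3  3
 G  0  1  2  2  2  3  3  3  3  3  3
 T  0  1  2  2  2  3  3  3  4  4  4
 V  0  1  2  2  2  3  4  4  4  4  4
 V  0  1  2  2  2  3  4  4  4  4  4
 T  0  1  2  2  2  3  4  4  5  5  5
 G  0  1  2  2  2  3  4  4  5  5  5
 A  0  1  2  3  3  3  4  5  5  6  6
 A  0  1  2  3  4  4  4  5  5  6  6
dp[11][10] = 6. One LCS (by backtracking along matches): GATVTA.

6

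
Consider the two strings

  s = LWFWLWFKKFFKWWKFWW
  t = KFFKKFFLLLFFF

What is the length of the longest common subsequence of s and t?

7

Taking F at s[3]=t[2], then F at s[7]=t[3], then K at s[8]=t[4], then K at s[9]=t[5], then F at s[10]=t[11], then F at s[11]=t[12], then F at s[16]=t[13] gives a common subsequence of length 7. The LCS DP gives dp[18][13] = 7, so this is optimal.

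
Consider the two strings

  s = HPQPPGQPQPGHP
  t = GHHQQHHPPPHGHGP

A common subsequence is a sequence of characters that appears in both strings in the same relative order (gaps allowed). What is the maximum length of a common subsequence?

Taking H [1,3], Q [3,5], P [4,8], P [5,9], P [8,10], G [11,12], H [12,13], P [13,15] gives a common subsequence of length 8. Since dp[13][15] = 8, nothing longer is possible.

8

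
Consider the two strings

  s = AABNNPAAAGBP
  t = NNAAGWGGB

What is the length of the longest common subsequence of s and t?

6

Match N [4,1]; then N [5,2]; then A [7,3]; then A [8,4]; then G [10,8]; then B [11,9] — 6 characters in the same relative order in both. The LCS DP gives dp[12][9] = 6, so this is optimal.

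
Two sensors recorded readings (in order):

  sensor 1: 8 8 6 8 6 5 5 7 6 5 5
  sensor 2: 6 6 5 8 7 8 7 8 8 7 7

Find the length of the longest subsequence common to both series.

4

Let dp[i][j] be the LCS length of the first i values of sensor 1 and the first j values of sensor 2. dp[i][j] = dp[i-1][j-1]+1 when the i-th and j-th values match, else max(dp[i-1][j], dp[i][j-1]).
    ·  6  6  5  8  7  8  7  8  8  7  7
 ·  0  0  0  0  0  0  0  0  0  0  0  0
 8  0  0  0  0  1  1  1  1  1  1  1  1
 8  0  0  0  0  1  1  2  2  2  2  2  2
 6  0  1  1  1  1  1  2  2  2  2  2  2
 8  0  1  1  1  2  2  2  2  3  3  3  3
 6  0  1  2  2  2  2  2  2  3  3  3  3
 5  0  1  2  3  3  3  3  3  3  3  3  3
 5  0  1  2  3  3  3  3  3  3  3  3  3
 7  0  1  2  3  3  4  4  4  4  4  4  4
 6  0  1  2  3  3  4  4  4  4  4  4  4
 5  0  1  2  3  3  4  4  4  4  4  4  4
 5  0  1  2  3  3  4  4  4  4  4  4  4
dp[11][11] = 4. One LCS (by backtracking along matches): 8, 8, 8, 7.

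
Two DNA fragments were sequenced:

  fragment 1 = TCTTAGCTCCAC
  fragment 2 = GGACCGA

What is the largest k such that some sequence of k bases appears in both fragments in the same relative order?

4

Let dp[i][j] be the LCS length of the first i bases of fragment 1 and the first j bases of fragment 2. dp[i][j] = dp[i-1][j-1]+1 when the i-th and j-th bases match, else max(dp[i-1][j], dp[i][j-1]).
    ·  G  G  A  C  C  G  A
 ·  0  0  0  0  0  0  0  0
 T  0  0  0  0  0  0  0  0
 C  0  0  0  0  1  1  1  1
 T  0  0  0  0  1  1  1  1
 T  0  0  0  0  1  1  1  1
 A  0  0  0  1  1  1  1  2
 G  0  1  1  1  1  1  2  2
 C  0  1  1  1  2  2  2  2
 T  0  1  1  1  2  2  2  2
 C  0  1  1  1  2  3  3  3
 C  0  1  1  1  2  3  3  3
 A  0  1  1  2  2  3  3  4
 C  0  1  1  2  3  3  3  4
dp[12][7] = 4. One LCS (by backtracking along matches): ACCA.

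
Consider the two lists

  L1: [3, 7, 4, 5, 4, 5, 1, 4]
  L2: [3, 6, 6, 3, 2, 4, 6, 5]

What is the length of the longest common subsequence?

3

Pick 3 (L1 #1, L2 #4); then 4 (L1 #3, L2 #6); then 5 (L1 #6, L2 #8); all 3 values appear in both, in order. dp[8][8] = 3 confirms this is the maximum.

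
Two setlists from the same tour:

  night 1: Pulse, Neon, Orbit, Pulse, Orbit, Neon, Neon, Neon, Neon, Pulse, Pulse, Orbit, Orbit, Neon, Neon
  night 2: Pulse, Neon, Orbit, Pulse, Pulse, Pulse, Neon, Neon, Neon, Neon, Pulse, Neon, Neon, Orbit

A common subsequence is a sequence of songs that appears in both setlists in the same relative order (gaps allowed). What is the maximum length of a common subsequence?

11

Match Pulse at night 1[1]=night 2[1]; then Neon at night 1[2]=night 2[2]; then Orbit at night 1[3]=night 2[3]; then Pulse at night 1[4]=night 2[6]; then Neon at night 1[6]=night 2[7]; then Neon at night 1[7]=night 2[8]; then Neon at night 1[8]=night 2[9]; then Neon at night 1[9]=night 2[10]; then Pulse at night 1[11]=night 2[11]; then Neon at night 1[14]=night 2[12]; then Neon at night 1[15]=night 2[13] — 11 songs in the same relative order in both. The LCS DP gives dp[15][14] = 11, so this is optimal.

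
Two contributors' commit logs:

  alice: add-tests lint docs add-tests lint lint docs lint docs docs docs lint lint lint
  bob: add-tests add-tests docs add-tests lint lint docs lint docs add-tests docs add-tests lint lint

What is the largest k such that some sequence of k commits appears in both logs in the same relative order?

11

One common subsequence of length 11: add-tests [1,2], then docs [3,3], then add-tests [4,4], then lint [5,5], then lint [6,6], then docs [7,7], then lint [8,8], then docs [9,9], then docs [10,11], then lint [13,13], then lint [14,14]. dp[14][14] = 11 confirms this is the maximum.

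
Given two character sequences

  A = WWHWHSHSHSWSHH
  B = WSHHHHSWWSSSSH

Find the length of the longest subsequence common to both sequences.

9

Match W (A #1, B #1), then H (A #3, B #3), then H (A #5, B #4), then H (A #7, B #5), then H (A #9, B #6), then S (A #10, B #7), then W (A #11, B #9), then S (A #12, B #13), then H (A #14, B #14) — 9 characters in the same relative order in both. The LCS DP gives dp[14][14] = 9, so this is optimal.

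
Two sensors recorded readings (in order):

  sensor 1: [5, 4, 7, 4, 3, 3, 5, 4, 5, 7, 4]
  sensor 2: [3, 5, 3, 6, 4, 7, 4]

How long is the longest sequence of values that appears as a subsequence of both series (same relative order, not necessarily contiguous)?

Let dp[i][j] be the LCS length of the first i values of sensor 1 and the first j values of sensor 2. dp[i][j] = dp[i-1][j-1]+1 when the i-th and j-th values match, else max(dp[i-1][j], dp[i][j-1]).
    ·  3  5  3  6  4  7  4
 ·  0  0  0  0  0  0  0  0
 5  0  0  1  1  1  1  1  1
 4  0  0  1  1  1  2  2  2
 7  0  0  1  1  1  2  3  3
 4  0  0  1  1  1  2  3  4
 3  0  1  1  2  2  2  3  4
 3  0  1  1  2  2  2  3  4
 5  0  1  2  2  2  2  3  4
 4  0  1  2  2  2  3  3  4
 5  0  1  2  2  2  3  3  4
 7  0  1  2  2  2  3  4  4
 4  0  1  2  2  2  3  4  5
dp[11][7] = 5. One LCS (by backtracking along matches): 5, 3, 4, 7, 4.

5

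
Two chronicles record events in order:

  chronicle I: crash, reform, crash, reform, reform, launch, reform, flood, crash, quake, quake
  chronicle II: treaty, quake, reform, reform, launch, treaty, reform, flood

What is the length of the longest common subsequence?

5

Match reform at chronicle I[4]=chronicle II[3], then reform at chronicle I[5]=chronicle II[4], then launch at chronicle I[6]=chronicle II[5], then reform at chronicle I[7]=chronicle II[7], then flood at chronicle I[8]=chronicle II[8] — 5 events in the same relative order in both, and the DP table's final entry dp[11][8] is also 5, so no common subsequence is longer.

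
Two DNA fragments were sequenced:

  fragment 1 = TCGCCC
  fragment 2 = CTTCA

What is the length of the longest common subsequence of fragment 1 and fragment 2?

2

One common subsequence of length 2: T at fragment 1[1]=fragment 2[3], then C at fragment 1[2]=fragment 2[4]. Since dp[6][5] = 2, nothing longer is possible.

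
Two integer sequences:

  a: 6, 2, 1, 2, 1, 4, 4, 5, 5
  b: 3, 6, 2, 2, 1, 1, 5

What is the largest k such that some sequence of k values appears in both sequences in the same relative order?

One common subsequence of length 5: 6 at a[1]=b[2]; then 2 at a[2]=b[4]; then 1 at a[3]=b[5]; then 1 at a[5]=b[6]; then 5 at a[9]=b[7]. dp[9][7] = 5 confirms this is the maximum.

5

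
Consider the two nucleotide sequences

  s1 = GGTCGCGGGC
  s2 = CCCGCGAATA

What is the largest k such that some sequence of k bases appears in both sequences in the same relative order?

One common subsequence of length 4: C at s1[4]=s2[3], then G at s1[5]=s2[4], then C at s1[6]=s2[5], then G at s1[7]=s2[6]. Since dp[10][10] = 4, nothing longer is possible.

4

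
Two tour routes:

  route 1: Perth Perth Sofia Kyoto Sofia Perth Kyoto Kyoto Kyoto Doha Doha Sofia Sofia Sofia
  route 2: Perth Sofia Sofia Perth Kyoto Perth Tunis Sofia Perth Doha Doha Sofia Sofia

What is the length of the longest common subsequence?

9

Pick Perth (route 1 #1, route 2 #1), then Perth (route 1 #2, route 2 #4), then Kyoto (route 1 #4, route 2 #5), then Sofia (route 1 #5, route 2 #8), then Perth (route 1 #6, route 2 #9), then Doha (route 1 #10, route 2 #10), then Doha (route 1 #11, route 2 #11), then Sofia (route 1 #13, route 2 #12), then Sofia (route 1 #14, route 2 #13); all 9 stops appear in both, in order. dp[14][13] = 9 confirms this is the maximum.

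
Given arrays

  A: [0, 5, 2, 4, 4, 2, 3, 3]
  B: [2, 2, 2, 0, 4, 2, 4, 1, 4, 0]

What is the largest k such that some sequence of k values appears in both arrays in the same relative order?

4

Taking 0 [1,4], 2 [3,6], 4 [4,7], 4 [5,9] gives a common subsequence of length 4. Since dp[8][10] = 4, nothing longer is possible.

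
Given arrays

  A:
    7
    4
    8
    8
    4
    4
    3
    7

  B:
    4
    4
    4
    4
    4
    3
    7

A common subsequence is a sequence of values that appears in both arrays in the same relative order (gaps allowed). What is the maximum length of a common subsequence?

5

Let dp[i][j] be the LCS length of the first i values of A and the first j values of B. dp[i][j] = dp[i-1][j-1]+1 when the i-th and j-th values match, else max(dp[i-1][j], dp[i][j-1]).
    ·  4  4  4  4  4  3  7
 ·  0  0  0  0  0  0  0  0
 7  0  0  0  0  0  0  0  1
 4  0  1  1  1  1  1  1  1
 8  0  1  1  1  1  1  1  1
 8  0  1  1  1  1  1  1  1
 4  0  1  2  2  2  2  2  2
 4  0  1  2  3  3  3  3  3
 3  0  1  2  3  3  3  4  4
 7  0  1  2  3  3  3  4  5
dp[8][7] = 5. One LCS (by backtracking along matches): 4, 4, 4, 3, 7.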